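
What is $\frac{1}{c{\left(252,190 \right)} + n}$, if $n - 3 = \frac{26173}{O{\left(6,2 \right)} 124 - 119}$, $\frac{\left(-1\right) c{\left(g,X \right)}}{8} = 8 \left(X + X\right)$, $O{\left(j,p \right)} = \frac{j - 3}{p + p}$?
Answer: $- \frac{26}{658415} \approx -3.9489 \cdot 10^{-5}$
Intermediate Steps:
$O{\left(j,p \right)} = \frac{-3 + j}{2 p}$
$c{\left(g,X \right)} = - 128 X$ ($c{\left(g,X \right)} = - 8 \cdot 8 \left(X + X\right) = - 8 \cdot 8 \cdot 2 X = - 8 \cdot 16 X = - 128 X$)
$n = - \frac{26095}{26}$ ($n = 3 + \frac{26173}{\frac{-3 + 6}{2 \cdot 2} \cdot 124 - 119} = 3 + \frac{26173}{\frac{1}{2} \cdot \frac{1}{2} \cdot 3 \cdot 124 - 119} = 3 + \frac{26173}{\frac{3}{4} \cdot 124 - 119} = 3 + \frac{26173}{93 - 119} = 3 + \frac{26173}{-26} = 3 + 26173 \left(- \frac{1}{26}\right) = 3 - \frac{26173}{26} = - \frac{26095}{26} \approx -1003.7$)
$\frac{1}{c{\left(252,190 \right)} + n} = \frac{1}{\left(-128\right) 190 - \frac{26095}{26}} = \frac{1}{-24320 - \frac{26095}{26}} = \frac{1}{- \frac{658415}{26}} = - \frac{26}{658415}$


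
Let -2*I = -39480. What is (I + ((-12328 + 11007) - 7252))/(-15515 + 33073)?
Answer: 11167/17558 ≈ 0.63601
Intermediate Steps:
I = 19740 (I = -½*(-39480) = 19740)
(I + ((-12328 + 11007) - 7252))/(-15515 + 33073) = (19740 + ((-12328 + 11007) - 7252))/(-15515 + 33073) = (19740 + (-1321 - 7252))/17558 = (19740 - 8573)*(1/17558) = 11167*(1/17558) = 11167/17558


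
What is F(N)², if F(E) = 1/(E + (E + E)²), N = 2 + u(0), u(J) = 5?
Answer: 1/41209 ≈ 2.4267e-5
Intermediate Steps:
N = 7 (N = 2 + 5 = 7)
F(E) = 1/(E + 4*E²) (F(E) = 1/(E + (2*E)²) = 1/(E + 4*E²))
F(N)² = (1/(7*(1 + 4*7)))² = (1/(7*(1 + 28)))² = ((⅐)/29)² = ((⅐)*(1/29))² = (1/203)² = 1/41209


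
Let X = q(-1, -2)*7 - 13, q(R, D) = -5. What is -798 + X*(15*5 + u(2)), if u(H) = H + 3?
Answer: -4638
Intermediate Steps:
u(H) = 3 + H
X = -48 (X = -5*7 - 13 = -35 - 13 = -48)
-798 + X*(15*5 + u(2)) = -798 - 48*(15*5 + (3 + 2)) = -798 - 48*(75 + 5) = -798 - 48*80 = -798 - 3840 = -4638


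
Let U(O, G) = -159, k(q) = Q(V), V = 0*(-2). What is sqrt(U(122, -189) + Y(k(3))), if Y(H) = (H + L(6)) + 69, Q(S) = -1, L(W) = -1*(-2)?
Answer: I*sqrt(89) ≈ 9.434*I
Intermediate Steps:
L(W) = 2
V = 0
k(q) = -1
Y(H) = 71 + H (Y(H) = (H + 2) + 69 = (2 + H) + 69 = 71 + H)
sqrt(U(122, -189) + Y(k(3))) = sqrt(-159 + (71 - 1)) = sqrt(-159 + 70) = sqrt(-89) = I*sqrt(89)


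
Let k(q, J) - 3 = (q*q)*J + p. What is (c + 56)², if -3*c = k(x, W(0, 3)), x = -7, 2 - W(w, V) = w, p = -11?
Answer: 676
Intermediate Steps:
W(w, V) = 2 - w
k(q, J) = -8 + J*q² (k(q, J) = 3 + ((q*q)*J - 11) = 3 + (q²*J - 11) = 3 + (J*q² - 11) = 3 + (-11 + J*q²) = -8 + J*q²)
c = -30 (c = -(-8 + (2 - 1*0)*(-7)²)/3 = -(-8 + (2 + 0)*49)/3 = -(-8 + 2*49)/3 = -(-8 + 98)/3 = -⅓*90 = -30)
(c + 56)² = (-30 + 56)² = 26² = 676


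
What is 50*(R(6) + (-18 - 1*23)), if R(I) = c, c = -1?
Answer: -2100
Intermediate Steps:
R(I) = -1
50*(R(6) + (-18 - 1*23)) = 50*(-1 + (-18 - 1*23)) = 50*(-1 + (-18 - 23)) = 50*(-1 - 41) = 50*(-42) = -2100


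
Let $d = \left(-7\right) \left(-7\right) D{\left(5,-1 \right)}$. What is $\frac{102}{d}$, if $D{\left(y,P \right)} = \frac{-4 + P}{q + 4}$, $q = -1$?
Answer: $- \frac{306}{245} \approx -1.249$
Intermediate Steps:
$D{\left(y,P \right)} = - \frac{4}{3} + \frac{P}{3}$ ($D{\left(y,P \right)} = \frac{-4 + P}{-1 + 4} = \frac{-4 + P}{3} = \left(-4 + P\right) \frac{1}{3} = - \frac{4}{3} + \frac{P}{3}$)
$d = - \frac{245}{3}$ ($d = \left(-7\right) \left(-7\right) \left(- \frac{4}{3} + \frac{1}{3} \left(-1\right)\right) = 49 \left(- \frac{4}{3} - \frac{1}{3}\right) = 49 \left(- \frac{5}{3}\right) = - \frac{245}{3} \approx -81.667$)
$\frac{102}{d} = \frac{102}{- \frac{245}{3}} = 102 \left(- \frac{3}{245}\right) = - \frac{306}{245}$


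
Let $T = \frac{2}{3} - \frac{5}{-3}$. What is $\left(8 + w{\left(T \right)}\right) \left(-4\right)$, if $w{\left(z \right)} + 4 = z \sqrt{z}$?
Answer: $-16 - \frac{28 \sqrt{21}}{9} \approx -30.257$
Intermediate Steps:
$T = \frac{7}{3}$ ($T = 2 \cdot \frac{1}{3} - - \frac{5}{3} = \frac{2}{3} + \frac{5}{3} = \frac{7}{3} \approx 2.3333$)
$w{\left(z \right)} = -4 + z^{\frac{3}{2}}$ ($w{\left(z \right)} = -4 + z \sqrt{z} = -4 + z^{\frac{3}{2}}$)
$\left(8 + w{\left(T \right)}\right) \left(-4\right) = \left(8 - \left(4 - \left(\frac{7}{3}\right)^{\frac{3}{2}}\right)\right) \left(-4\right) = \left(8 - \left(4 - \frac{7 \sqrt{21}}{9}\right)\right) \left(-4\right) = \left(4 + \frac{7 \sqrt{21}}{9}\right) \left(-4\right) = -16 - \frac{28 \sqrt{21}}{9}$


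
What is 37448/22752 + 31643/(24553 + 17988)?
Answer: 289127113/120986604 ≈ 2.3897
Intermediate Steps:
37448/22752 + 31643/(24553 + 17988) = 37448*(1/22752) + 31643/42541 = 4681/2844 + 31643*(1/42541) = 4681/2844 + 31643/42541 = 289127113/120986604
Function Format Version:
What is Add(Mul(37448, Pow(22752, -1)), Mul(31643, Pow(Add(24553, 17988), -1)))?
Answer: Rational(289127113, 120986604) ≈ 2.3897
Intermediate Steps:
Add(Mul(37448, Pow(22752, -1)), Mul(31643, Pow(Add(24553, 17988), -1))) = Add(Mul(37448, Rational(1, 22752)), Mul(31643, Pow(42541, -1))) = Add(Rational(4681, 2844), Mul(31643, Rational(1, 42541))) = Add(Rational(4681, 2844), Rational(31643, 42541)) = Rational(289127113, 120986604)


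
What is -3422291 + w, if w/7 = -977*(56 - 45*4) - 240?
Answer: -2575935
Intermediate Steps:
w = 846356 (w = 7*(-977*(56 - 45*4) - 240) = 7*(-977*(56 - 180) - 240) = 7*(-977*(-124) - 240) = 7*(121148 - 240) = 7*120908 = 846356)
-3422291 + w = -3422291 + 846356 = -2575935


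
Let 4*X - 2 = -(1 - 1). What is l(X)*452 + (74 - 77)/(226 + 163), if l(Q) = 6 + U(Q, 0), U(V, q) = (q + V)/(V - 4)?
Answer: 7208927/2723 ≈ 2647.4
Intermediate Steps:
U(V, q) = (V + q)/(-4 + V)
X = ½ (X = ½ + (-(1 - 1))/4 = ½ + (-1*0)/4 = ½ + (¼)*0 = ½ + 0 = ½ ≈ 0.50000)
l(Q) = 6 + Q/(-4 + Q) (l(Q) = 6 + (Q + 0)/(-4 + Q) = 6 + Q/(-4 + Q))
l(X)*452 + (74 - 77)/(226 + 163) = ((-24 + 7*(½))/(-4 + ½))*452 + (74 - 77)/(226 + 163) = ((-24 + 7/2)/(-7/2))*452 - 3/389 = -2/7*(-41/2)*452 - 3*1/389 = (41/7)*452 - 3/389 = 18532/7 - 3/389 = 7208927/2723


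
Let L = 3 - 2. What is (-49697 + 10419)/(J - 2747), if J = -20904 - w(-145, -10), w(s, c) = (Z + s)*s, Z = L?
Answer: 39278/44531 ≈ 0.88204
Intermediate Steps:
L = 1
Z = 1
w(s, c) = s*(1 + s) (w(s, c) = (1 + s)*s = s*(1 + s))
J = -41784 (J = -20904 - (-145)*(1 - 145) = -20904 - (-145)*(-144) = -20904 - 1*20880 = -20904 - 20880 = -41784)
(-49697 + 10419)/(J - 2747) = (-49697 + 10419)/(-41784 - 2747) = -39278/(-44531) = -39278*(-1/44531) = 39278/44531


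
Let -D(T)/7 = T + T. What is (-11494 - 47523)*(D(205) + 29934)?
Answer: -1597236088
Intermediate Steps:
D(T) = -14*T (D(T) = -7*(T + T) = -14*T)
(-11494 - 47523)*(D(205) + 29934) = (-11494 - 47523)*(-14*205 + 29934) = -59017*(-2870 + 29934) = -59017*27064 = -1597236088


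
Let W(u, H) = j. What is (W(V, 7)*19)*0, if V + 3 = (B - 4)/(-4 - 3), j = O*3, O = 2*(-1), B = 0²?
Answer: 0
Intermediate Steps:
B = 0
O = -2
j = -6 (j = -2*3 = -6)
V = -17/7 (V = -3 + (0 - 4)/(-4 - 3) = -3 - 4/(-7) = -3 - 4*(-⅐) = -3 + 4/7 = -17/7 ≈ -2.4286)
W(u, H) = -6
(W(V, 7)*19)*0 = -6*19*0 = -114*0 = 0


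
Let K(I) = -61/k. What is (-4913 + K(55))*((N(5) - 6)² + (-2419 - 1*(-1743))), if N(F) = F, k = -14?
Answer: 46386675/14 ≈ 3.3133e+6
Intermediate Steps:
K(I) = 61/14 (K(I) = -61/(-14) = -61*(-1/14) = 61/14)
(-4913 + K(55))*((N(5) - 6)² + (-2419 - 1*(-1743))) = (-4913 + 61/14)*((5 - 6)² + (-2419 - 1*(-1743))) = -68721*((-1)² + (-2419 + 1743))/14 = -68721*(1 - 676)/14 = -68721/14*(-675) = 46386675/14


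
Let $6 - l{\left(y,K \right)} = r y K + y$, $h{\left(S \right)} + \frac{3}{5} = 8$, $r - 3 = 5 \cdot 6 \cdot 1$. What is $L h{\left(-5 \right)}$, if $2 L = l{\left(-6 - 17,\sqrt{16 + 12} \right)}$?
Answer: $\frac{1073}{10} + \frac{28083 \sqrt{7}}{5} \approx 14967.0$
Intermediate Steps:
$r = 33$ ($r = 3 + 5 \cdot 6 \cdot 1 = 3 + 30 \cdot 1 = 3 + 30 = 33$)
$h{\left(S \right)} = \frac{37}{5}$ ($h{\left(S \right)} = - \frac{3}{5} + 8 = \frac{37}{5}$)
$l{\left(y,K \right)} = 6 - y - 33 K y$ ($l{\left(y,K \right)} = 6 - \left(33 y K + y\right) = 6 - \left(33 K y + y\right) = 6 - \left(y + 33 K y\right) = 6 - y - 33 K y$)
$L = \frac{29}{2} + 759 \sqrt{7}$ ($L = \frac{6 - \left(-6 - 17\right) - 33 \sqrt{16 + 12} \left(-6 - 17\right)}{2} = \frac{6 - \left(-6 - 17\right) - 33 \sqrt{28} \left(-6 - 17\right)}{2} = \frac{6 - -23 - 33 \cdot 2 \sqrt{7} \left(-23\right)}{2} = \frac{6 + 23 + 1518 \sqrt{7}}{2} = \frac{29 + 1518 \sqrt{7}}{2} = \frac{29}{2} + 759 \sqrt{7} \approx 2022.6$)
$L h{\left(-5 \right)} = \left(\frac{29}{2} + 759 \sqrt{7}\right) \frac{37}{5} = \frac{1073}{10} + \frac{28083 \sqrt{7}}{5}$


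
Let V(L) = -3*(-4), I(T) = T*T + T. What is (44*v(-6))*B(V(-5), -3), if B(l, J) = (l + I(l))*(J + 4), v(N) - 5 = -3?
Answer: 14784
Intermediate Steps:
v(N) = 2 (v(N) = 5 - 3 = 2)
I(T) = T + T² (I(T) = T² + T = T + T²)
V(L) = 12
B(l, J) = (4 + J)*(l + l*(1 + l)) (B(l, J) = (l + l*(1 + l))*(J + 4) = (l + l*(1 + l))*(4 + J) = (4 + J)*(l + l*(1 + l)))
(44*v(-6))*B(V(-5), -3) = (44*2)*(12*(8 - 3 + 4*12 - 3*(1 + 12))) = 88*(12*(8 - 3 + 48 - 3*13)) = 88*(12*(8 - 3 + 48 - 39)) = 88*(12*14) = 88*168 = 14784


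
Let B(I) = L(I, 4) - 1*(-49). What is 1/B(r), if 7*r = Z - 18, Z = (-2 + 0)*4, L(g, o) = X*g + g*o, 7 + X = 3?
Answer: 1/49 ≈ 0.020408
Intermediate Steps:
X = -4 (X = -7 + 3 = -4)
L(g, o) = -4*g + g*o
Z = -8 (Z = -2*4 = -8)
r = -26/7 (r = (-8 - 18)/7 = (⅐)*(-26) = -26/7 ≈ -3.7143)
B(I) = 49 (B(I) = I*(-4 + 4) - 1*(-49) = I*0 + 49 = 0 + 49 = 49)
1/B(r) = 1/49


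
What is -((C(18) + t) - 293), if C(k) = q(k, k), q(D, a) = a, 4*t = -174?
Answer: 637/2 ≈ 318.50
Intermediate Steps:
t = -87/2 (t = (1/4)*(-174) = -87/2 ≈ -43.500)
C(k) = k
-((C(18) + t) - 293) = -((18 - 87/2) - 293) = -(-51/2 - 293) = -1*(-637/2) = 637/2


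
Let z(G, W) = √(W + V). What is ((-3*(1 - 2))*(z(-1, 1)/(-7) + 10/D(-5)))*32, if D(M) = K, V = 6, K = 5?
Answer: 192 - 96*√7/7 ≈ 155.72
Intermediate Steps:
D(M) = 5
z(G, W) = √(6 + W) (z(G, W) = √(W + 6) = √(6 + W))
((-3*(1 - 2))*(z(-1, 1)/(-7) + 10/D(-5)))*32 = ((-3*(1 - 2))*(√(6 + 1)/(-7) + 10/5))*32 = ((-3*(-1))*(√7*(-⅐) + 10*(⅕)))*32 = (3*(-√7/7 + 2))*32 = (3*(2 - √7/7))*32 = (6 - 3*√7/7)*32 = 192 - 96*√7/7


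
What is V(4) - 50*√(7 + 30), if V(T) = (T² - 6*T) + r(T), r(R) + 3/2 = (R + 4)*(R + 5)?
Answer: 125/2 - 50*√37 ≈ -241.64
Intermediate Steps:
r(R) = -3/2 + (4 + R)*(5 + R) (r(R) = -3/2 + (R + 4)*(R + 5) = -3/2 + (4 + R)*(5 + R))
V(T) = 37/2 + 2*T² + 3*T (V(T) = (T² - 6*T) + (37/2 + T² + 9*T) = 37/2 + 2*T² + 3*T)
V(4) - 50*√(7 + 30) = (37/2 + 2*4² + 3*4) - 50*√(7 + 30) = (37/2 + 2*16 + 12) - 50*√37 = (37/2 + 32 + 12) - 50*√37 = 125/2 - 50*√37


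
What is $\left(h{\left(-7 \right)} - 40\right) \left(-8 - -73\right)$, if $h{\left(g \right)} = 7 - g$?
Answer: $-1690$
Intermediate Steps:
$\left(h{\left(-7 \right)} - 40\right) \left(-8 - -73\right) = \left(\left(7 - -7\right) - 40\right) \left(-8 - -73\right) = \left(\left(7 + 7\right) - 40\right) \left(-8 + 73\right) = \left(14 - 40\right) 65 = \left(-26\right) 65 = -1690$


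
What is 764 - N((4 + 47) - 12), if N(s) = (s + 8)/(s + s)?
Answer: 59545/78 ≈ 763.40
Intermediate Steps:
N(s) = (8 + s)/(2*s) (N(s) = (8 + s)/((2*s)) = (8 + s)*(1/(2*s)) = (8 + s)/(2*s))
764 - N((4 + 47) - 12) = 764 - (8 + ((4 + 47) - 12))/(2*((4 + 47) - 12)) = 764 - (8 + (51 - 12))/(2*(51 - 12)) = 764 - (8 + 39)/(2*39) = 764 - 47/(2*39) = 764 - 1*47/78 = 764 - 47/78 = 59545/78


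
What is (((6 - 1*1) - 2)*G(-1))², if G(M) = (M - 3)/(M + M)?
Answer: 36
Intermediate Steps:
G(M) = (-3 + M)/(2*M) (G(M) = (-3 + M)/((2*M)) = (-3 + M)*(1/(2*M)) = (-3 + M)/(2*M))
(((6 - 1*1) - 2)*G(-1))² = (((6 - 1*1) - 2)*((½)*(-3 - 1)/(-1)))² = (((6 - 1) - 2)*((½)*(-1)*(-4)))² = ((5 - 2)*2)² = (3*2)² = 6² = 36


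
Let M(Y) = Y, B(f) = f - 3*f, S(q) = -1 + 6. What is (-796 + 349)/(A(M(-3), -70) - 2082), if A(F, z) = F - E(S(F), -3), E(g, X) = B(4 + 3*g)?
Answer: 447/2047 ≈ 0.21837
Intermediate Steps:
S(q) = 5
B(f) = -2*f
E(g, X) = -8 - 6*g (E(g, X) = -2*(4 + 3*g) = -8 - 6*g)
A(F, z) = 38 + F (A(F, z) = F - (-8 - 6*5) = F - (-8 - 30) = F - 1*(-38) = F + 38 = 38 + F)
(-796 + 349)/(A(M(-3), -70) - 2082) = (-796 + 349)/((38 - 3) - 2082) = -447/(35 - 2082) = -447/(-2047) = -447*(-1/2047) = 447/2047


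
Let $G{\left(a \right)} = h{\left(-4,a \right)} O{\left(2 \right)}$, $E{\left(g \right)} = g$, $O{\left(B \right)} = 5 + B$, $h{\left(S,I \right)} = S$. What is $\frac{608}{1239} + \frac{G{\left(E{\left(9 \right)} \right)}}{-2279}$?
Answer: $\frac{1420324}{2823681} \approx 0.503$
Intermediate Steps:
$G{\left(a \right)} = -28$ ($G{\left(a \right)} = - 4 \left(5 + 2\right) = \left(-4\right) 7 = -28$)
$\frac{608}{1239} + \frac{G{\left(E{\left(9 \right)} \right)}}{-2279} = \frac{608}{1239} - \frac{28}{-2279} = 608 \cdot \frac{1}{1239} - - \frac{28}{2279} = \frac{608}{1239} + \frac{28}{2279} = \frac{1420324}{2823681}$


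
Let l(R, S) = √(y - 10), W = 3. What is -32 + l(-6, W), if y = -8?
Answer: -32 + 3*I*√2 ≈ -32.0 + 4.2426*I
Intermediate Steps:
l(R, S) = 3*I*√2 (l(R, S) = √(-8 - 10) = √(-18) = 3*I*√2)
-32 + l(-6, W) = -32 + 3*I*√2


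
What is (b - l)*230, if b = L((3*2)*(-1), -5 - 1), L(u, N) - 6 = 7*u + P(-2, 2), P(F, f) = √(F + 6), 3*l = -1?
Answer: -23230/3 ≈ -7743.3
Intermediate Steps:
l = -⅓ (l = (⅓)*(-1) = -⅓ ≈ -0.33333)
P(F, f) = √(6 + F)
L(u, N) = 8 + 7*u (L(u, N) = 6 + (7*u + √(6 - 2)) = 6 + (7*u + √4) = 6 + (7*u + 2) = 6 + (2 + 7*u) = 8 + 7*u)
b = -34 (b = 8 + 7*((3*2)*(-1)) = 8 + 7*(6*(-1)) = 8 + 7*(-6) = 8 - 42 = -34)
(b - l)*230 = (-34 - 1*(-⅓))*230 = (-34 + ⅓)*230 = -101/3*230 = -23230/3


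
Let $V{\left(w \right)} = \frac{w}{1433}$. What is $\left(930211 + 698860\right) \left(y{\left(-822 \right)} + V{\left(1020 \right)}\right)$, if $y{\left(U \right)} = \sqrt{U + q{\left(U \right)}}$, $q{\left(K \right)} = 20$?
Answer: $\frac{1661652420}{1433} + 1629071 i \sqrt{802} \approx 1.1596 \cdot 10^{6} + 4.6135 \cdot 10^{7} i$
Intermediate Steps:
$V{\left(w \right)} = \frac{w}{1433}$ ($V{\left(w \right)} = w \frac{1}{1433} = \frac{w}{1433}$)
$y{\left(U \right)} = \sqrt{20 + U}$ ($y{\left(U \right)} = \sqrt{U + 20} = \sqrt{20 + U}$)
$\left(930211 + 698860\right) \left(y{\left(-822 \right)} + V{\left(1020 \right)}\right) = \left(930211 + 698860\right) \left(\sqrt{20 - 822} + \frac{1}{1433} \cdot 1020\right) = 1629071 \left(\sqrt{-802} + \frac{1020}{1433}\right) = 1629071 \left(i \sqrt{802} + \frac{1020}{1433}\right) = 1629071 \left(\frac{1020}{1433} + i \sqrt{802}\right) = \frac{1661652420}{1433} + 1629071 i \sqrt{802}$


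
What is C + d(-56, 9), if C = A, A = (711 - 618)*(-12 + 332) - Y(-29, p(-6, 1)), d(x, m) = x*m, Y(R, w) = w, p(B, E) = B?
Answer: 29262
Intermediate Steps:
d(x, m) = m*x
A = 29766 (A = (711 - 618)*(-12 + 332) - 1*(-6) = 93*320 + 6 = 29760 + 6 = 29766)
C = 29766
C + d(-56, 9) = 29766 + 9*(-56) = 29766 - 504 = 29262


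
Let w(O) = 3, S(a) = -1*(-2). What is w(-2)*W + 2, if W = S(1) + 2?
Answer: 14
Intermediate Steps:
S(a) = 2
W = 4 (W = 2 + 2 = 4)
w(-2)*W + 2 = 3*4 + 2 = 12 + 2 = 14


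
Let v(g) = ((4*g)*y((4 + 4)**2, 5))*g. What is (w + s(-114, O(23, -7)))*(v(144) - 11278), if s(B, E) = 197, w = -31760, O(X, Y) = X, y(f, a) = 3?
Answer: -7497916902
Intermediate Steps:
v(g) = 12*g**2 (v(g) = ((4*g)*3)*g = (12*g)*g = 12*g**2)
(w + s(-114, O(23, -7)))*(v(144) - 11278) = (-31760 + 197)*(12*144**2 - 11278) = -31563*(12*20736 - 11278) = -31563*(248832 - 11278) = -31563*237554 = -7497916902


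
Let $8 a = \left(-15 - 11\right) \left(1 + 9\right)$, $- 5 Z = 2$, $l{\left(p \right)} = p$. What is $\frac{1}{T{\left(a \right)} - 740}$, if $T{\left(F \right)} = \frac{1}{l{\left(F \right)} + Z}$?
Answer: $- \frac{329}{243470} \approx -0.0013513$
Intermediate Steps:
$Z = - \frac{2}{5}$ ($Z = \left(- \frac{1}{5}\right) 2 = - \frac{2}{5} \approx -0.4$)
$a = - \frac{65}{2}$ ($a = \frac{\left(-15 - 11\right) \left(1 + 9\right)}{8} = \frac{\left(-15 - 11\right) 10}{8} = \frac{\left(-26\right) 10}{8} = \frac{1}{8} \left(-260\right) = - \frac{65}{2} \approx -32.5$)
$T{\left(F \right)} = \frac{1}{- \frac{2}{5} + F}$ ($T{\left(F \right)} = \frac{1}{F - \frac{2}{5}} = \frac{1}{- \frac{2}{5} + F}$)
$\frac{1}{T{\left(a \right)} - 740} = \frac{1}{\frac{5}{-2 + 5 \left(- \frac{65}{2}\right)} - 740} = \frac{1}{\frac{5}{-2 - \frac{325}{2}} - 740} = \frac{1}{\frac{5}{- \frac{329}{2}} - 740} = \frac{1}{5 \left(- \frac{2}{329}\right) - 740} = \frac{1}{- \frac{10}{329} - 740} = \frac{1}{- \frac{243470}{329}} = - \frac{329}{243470}$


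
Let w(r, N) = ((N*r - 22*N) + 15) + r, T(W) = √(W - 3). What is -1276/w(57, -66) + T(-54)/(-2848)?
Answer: 638/1119 - I*√57/2848 ≈ 0.57015 - 0.0026509*I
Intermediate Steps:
T(W) = √(-3 + W)
w(r, N) = 15 + r - 22*N + N*r (w(r, N) = ((-22*N + N*r) + 15) + r = (15 - 22*N + N*r) + r = 15 + r - 22*N + N*r)
-1276/w(57, -66) + T(-54)/(-2848) = -1276/(15 + 57 - 22*(-66) - 66*57) + √(-3 - 54)/(-2848) = -1276/(15 + 57 + 1452 - 3762) + √(-57)*(-1/2848) = -1276/(-2238) + (I*√57)*(-1/2848) = -1276*(-1/2238) - I*√57/2848 = 638/1119 - I*√57/2848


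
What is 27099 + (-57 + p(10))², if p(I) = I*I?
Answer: 28948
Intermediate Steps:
p(I) = I²
27099 + (-57 + p(10))² = 27099 + (-57 + 10²)² = 27099 + (-57 + 100)² = 27099 + 43² = 27099 + 1849 = 28948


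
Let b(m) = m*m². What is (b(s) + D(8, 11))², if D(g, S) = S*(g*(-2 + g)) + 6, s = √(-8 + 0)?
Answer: 284644 - 17088*I*√2 ≈ 2.8464e+5 - 24166.0*I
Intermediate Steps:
s = 2*I*√2 (s = √(-8) = 2*I*√2 ≈ 2.8284*I)
D(g, S) = 6 + S*g*(-2 + g) (D(g, S) = S*g*(-2 + g) + 6 = 6 + S*g*(-2 + g))
b(m) = m³
(b(s) + D(8, 11))² = ((2*I*√2)³ + (6 + 11*8² - 2*11*8))² = (-16*I*√2 + (6 + 11*64 - 176))² = (-16*I*√2 + (6 + 704 - 176))² = (-16*I*√2 + 534)² = (534 - 16*I*√2)²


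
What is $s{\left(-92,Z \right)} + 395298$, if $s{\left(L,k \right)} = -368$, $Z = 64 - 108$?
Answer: $394930$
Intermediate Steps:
$Z = -44$ ($Z = 64 - 108 = -44$)
$s{\left(-92,Z \right)} + 395298 = -368 + 395298 = 394930$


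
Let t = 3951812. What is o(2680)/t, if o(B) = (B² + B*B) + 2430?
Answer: 7183615/1975906 ≈ 3.6356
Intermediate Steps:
o(B) = 2430 + 2*B² (o(B) = (B² + B²) + 2430 = 2*B² + 2430 = 2430 + 2*B²)
o(2680)/t = (2430 + 2*2680²)/3951812 = (2430 + 2*7182400)*(1/3951812) = (2430 + 14364800)*(1/3951812) = 14367230*(1/3951812) = 7183615/1975906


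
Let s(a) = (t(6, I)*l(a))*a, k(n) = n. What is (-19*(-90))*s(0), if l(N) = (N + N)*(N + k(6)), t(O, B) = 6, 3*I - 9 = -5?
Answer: 0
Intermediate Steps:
I = 4/3 (I = 3 + (1/3)*(-5) = 3 - 5/3 = 4/3 ≈ 1.3333)
l(N) = 2*N*(6 + N) (l(N) = (N + N)*(N + 6) = (2*N)*(6 + N) = 2*N*(6 + N))
s(a) = 12*a**2*(6 + a) (s(a) = (6*(2*a*(6 + a)))*a = (12*a*(6 + a))*a = 12*a**2*(6 + a))
(-19*(-90))*s(0) = (-19*(-90))*(12*0**2*(6 + 0)) = 1710*(12*0*6) = 1710*0 = 0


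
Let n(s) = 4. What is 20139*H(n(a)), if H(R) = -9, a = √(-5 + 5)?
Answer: -181251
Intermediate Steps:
a = 0 (a = √0 = 0)
20139*H(n(a)) = 20139*(-9) = -181251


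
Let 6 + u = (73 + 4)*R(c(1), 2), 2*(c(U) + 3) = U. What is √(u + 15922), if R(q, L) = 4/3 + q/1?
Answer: √569742/6 ≈ 125.80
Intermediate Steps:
c(U) = -3 + U/2
R(q, L) = 4/3 + q (R(q, L) = 4*(⅓) + q*1 = 4/3 + q)
u = -575/6 (u = -6 + (73 + 4)*(4/3 + (-3 + (½)*1)) = -6 + 77*(4/3 + (-3 + ½)) = -6 + 77*(4/3 - 5/2) = -6 + 77*(-7/6) = -6 - 539/6 = -575/6 ≈ -95.833)
√(u + 15922) = √(-575/6 + 15922) = √(94957/6) = √569742/6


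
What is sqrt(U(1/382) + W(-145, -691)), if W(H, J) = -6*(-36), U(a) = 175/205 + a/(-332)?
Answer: sqrt(1465808895924278)/2599892 ≈ 14.726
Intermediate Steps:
U(a) = 35/41 - a/332 (U(a) = 175*(1/205) + a*(-1/332) = 35/41 - a/332)
W(H, J) = 216
sqrt(U(1/382) + W(-145, -691)) = sqrt((35/41 - 1/332/382) + 216) = sqrt((35/41 - 1/332*1/382) + 216) = sqrt((35/41 - 1/126824) + 216) = sqrt(4438799/5199784 + 216) = sqrt(1127592143/5199784) = sqrt(1465808895924278)/2599892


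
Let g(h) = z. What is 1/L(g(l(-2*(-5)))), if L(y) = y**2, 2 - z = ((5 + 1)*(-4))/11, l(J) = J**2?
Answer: 121/2116 ≈ 0.057183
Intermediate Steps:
z = 46/11 (z = 2 - (5 + 1)*(-4)/11 = 2 - 6*(-4)/11 = 2 - (-24)/11 = 2 - 1*(-24/11) = 2 + 24/11 = 46/11 ≈ 4.1818)
g(h) = 46/11
1/L(g(l(-2*(-5)))) = 1/((46/11)**2) = 1/(2116/121) = 121/2116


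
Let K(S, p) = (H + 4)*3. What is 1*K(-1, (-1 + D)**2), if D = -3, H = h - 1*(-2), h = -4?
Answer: 6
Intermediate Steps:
H = -2 (H = -4 - 1*(-2) = -4 + 2 = -2)
K(S, p) = 6 (K(S, p) = (-2 + 4)*3 = 2*3 = 6)
1*K(-1, (-1 + D)**2) = 1*6 = 6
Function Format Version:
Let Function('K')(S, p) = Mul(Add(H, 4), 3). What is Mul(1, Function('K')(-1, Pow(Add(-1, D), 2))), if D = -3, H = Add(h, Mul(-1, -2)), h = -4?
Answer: 6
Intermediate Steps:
H = -2 (H = Add(-4, Mul(-1, -2)) = Add(-4, 2) = -2)
Function('K')(S, p) = 6 (Function('K')(S, p) = Mul(Add(-2, 4), 3) = Mul(2, 3) = 6)
Mul(1, Function('K')(-1, Pow(Add(-1, D), 2))) = Mul(1, 6) = 6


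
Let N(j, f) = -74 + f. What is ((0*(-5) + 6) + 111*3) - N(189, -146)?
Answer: 559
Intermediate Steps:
((0*(-5) + 6) + 111*3) - N(189, -146) = ((0*(-5) + 6) + 111*3) - (-74 - 146) = ((0 + 6) + 333) - 1*(-220) = (6 + 333) + 220 = 339 + 220 = 559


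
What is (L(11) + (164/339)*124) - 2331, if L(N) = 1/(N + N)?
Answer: -16936867/7458 ≈ -2271.0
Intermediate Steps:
L(N) = 1/(2*N)
(L(11) + (164/339)*124) - 2331 = ((½)/11 + (164/339)*124) - 2331 = ((½)*(1/11) + (164*(1/339))*124) - 2331 = (1/22 + (164/339)*124) - 2331 = (1/22 + 20336/339) - 2331 = 447731/7458 - 2331 = -16936867/7458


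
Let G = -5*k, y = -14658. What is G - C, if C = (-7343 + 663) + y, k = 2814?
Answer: 7268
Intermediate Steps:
G = -14070 (G = -5*2814 = -14070)
C = -21338 (C = (-7343 + 663) - 14658 = -6680 - 14658 = -21338)
G - C = -14070 - 1*(-21338) = -14070 + 21338 = 7268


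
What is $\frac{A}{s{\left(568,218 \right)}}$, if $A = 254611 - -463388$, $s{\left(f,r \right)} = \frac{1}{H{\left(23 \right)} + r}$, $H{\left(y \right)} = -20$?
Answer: $142163802$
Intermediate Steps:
$s{\left(f,r \right)} = \frac{1}{-20 + r}$
$A = 717999$ ($A = 254611 + 463388 = 717999$)
$\frac{A}{s{\left(568,218 \right)}} = \frac{717999}{\frac{1}{-20 + 218}} = \frac{717999}{\frac{1}{198}} = 717999 \frac{1}{\frac{1}{198}} = 717999 \cdot 198 = 142163802$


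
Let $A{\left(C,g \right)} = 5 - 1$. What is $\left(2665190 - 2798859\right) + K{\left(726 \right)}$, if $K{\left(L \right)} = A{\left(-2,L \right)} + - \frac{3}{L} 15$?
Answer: $- \frac{32346945}{242} \approx -1.3367 \cdot 10^{5}$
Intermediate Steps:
$A{\left(C,g \right)} = 4$
$K{\left(L \right)} = 4 - \frac{45}{L}$ ($K{\left(L \right)} = 4 + - \frac{3}{L} 15 = 4 - \frac{45}{L}$)
$\left(2665190 - 2798859\right) + K{\left(726 \right)} = \left(2665190 - 2798859\right) + \left(4 - \frac{45}{726}\right) = -133669 + \left(4 - \frac{15}{242}\right) = -133669 + \frac{953}{242} = - \frac{32346945}{242}$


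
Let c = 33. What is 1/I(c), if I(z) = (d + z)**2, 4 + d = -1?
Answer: 1/784 ≈ 0.0012755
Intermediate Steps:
d = -5 (d = -4 - 1 = -5)
I(z) = (-5 + z)**2
1/I(c) = 1/((-5 + 33)**2) = 1/(28**2) = 1/784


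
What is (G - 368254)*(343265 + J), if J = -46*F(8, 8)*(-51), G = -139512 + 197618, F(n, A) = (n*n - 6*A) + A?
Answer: -123925526212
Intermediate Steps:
F(n, A) = n² - 5*A (F(n, A) = (n² - 6*A) + A = n² - 5*A)
G = 58106
J = 56304 (J = -46*(8² - 5*8)*(-51) = -46*(64 - 40)*(-51) = -46*24*(-51) = -1104*(-51) = 56304)
(G - 368254)*(343265 + J) = (58106 - 368254)*(343265 + 56304) = -310148*399569 = -123925526212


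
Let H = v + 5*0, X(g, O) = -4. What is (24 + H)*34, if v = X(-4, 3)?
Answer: 680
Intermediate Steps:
v = -4
H = -4 (H = -4 + 5*0 = -4 + 0 = -4)
(24 + H)*34 = (24 - 4)*34 = 20*34 = 680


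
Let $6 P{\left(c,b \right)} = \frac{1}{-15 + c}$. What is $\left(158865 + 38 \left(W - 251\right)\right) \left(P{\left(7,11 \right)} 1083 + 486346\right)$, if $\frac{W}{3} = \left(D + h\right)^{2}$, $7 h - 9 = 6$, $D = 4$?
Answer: $\frac{58575199195575}{784} \approx 7.4713 \cdot 10^{10}$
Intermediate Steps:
$h = \frac{15}{7}$ ($h = \frac{9}{7} + \frac{1}{7} \cdot 6 = \frac{9}{7} + \frac{6}{7} = \frac{15}{7} \approx 2.1429$)
$P{\left(c,b \right)} = \frac{1}{6 \left(-15 + c\right)}$
$W = \frac{5547}{49}$ ($W = 3 \left(4 + \frac{15}{7}\right)^{2} = 3 \left(\frac{43}{7}\right)^{2} = 3 \cdot \frac{1849}{49} = \frac{5547}{49} \approx 113.2$)
$\left(158865 + 38 \left(W - 251\right)\right) \left(P{\left(7,11 \right)} 1083 + 486346\right) = \left(158865 + 38 \left(\frac{5547}{49} - 251\right)\right) \left(\frac{1}{6 \left(-15 + 7\right)} 1083 + 486346\right) = \left(158865 + 38 \left(- \frac{6752}{49}\right)\right) \left(\frac{1}{6 \left(-8\right)} 1083 + 486346\right) = \left(158865 - \frac{256576}{49}\right) \left(\frac{1}{6} \left(- \frac{1}{8}\right) 1083 + 486346\right) = \frac{7527809 \left(\left(- \frac{1}{48}\right) 1083 + 486346\right)}{49} = \frac{7527809 \left(- \frac{361}{16} + 486346\right)}{49} = \frac{7527809}{49} \cdot \frac{7781175}{16} = \frac{58575199195575}{784}$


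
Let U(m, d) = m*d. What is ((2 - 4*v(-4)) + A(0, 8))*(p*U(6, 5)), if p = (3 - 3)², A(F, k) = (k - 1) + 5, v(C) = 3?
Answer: 0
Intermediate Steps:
A(F, k) = 4 + k (A(F, k) = (-1 + k) + 5 = 4 + k)
U(m, d) = d*m
p = 0 (p = 0² = 0)
((2 - 4*v(-4)) + A(0, 8))*(p*U(6, 5)) = ((2 - 4*3) + (4 + 8))*(0*(5*6)) = ((2 - 12) + 12)*(0*30) = (-10 + 12)*0 = 2*0 = 0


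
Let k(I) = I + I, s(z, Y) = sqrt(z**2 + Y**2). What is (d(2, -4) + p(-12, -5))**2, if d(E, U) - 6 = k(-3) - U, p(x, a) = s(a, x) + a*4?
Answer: 9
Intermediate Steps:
s(z, Y) = sqrt(Y**2 + z**2)
p(x, a) = sqrt(a**2 + x**2) + 4*a (p(x, a) = sqrt(x**2 + a**2) + a*4 = sqrt(a**2 + x**2) + 4*a)
k(I) = 2*I
d(E, U) = -U (d(E, U) = 6 + (2*(-3) - U) = 6 + (-6 - U) = -U)
(d(2, -4) + p(-12, -5))**2 = (-1*(-4) + (sqrt((-5)**2 + (-12)**2) + 4*(-5)))**2 = (4 + (sqrt(25 + 144) - 20))**2 = (4 + (sqrt(169) - 20))**2 = (4 + (13 - 20))**2 = (4 - 7)**2 = (-3)**2 = 9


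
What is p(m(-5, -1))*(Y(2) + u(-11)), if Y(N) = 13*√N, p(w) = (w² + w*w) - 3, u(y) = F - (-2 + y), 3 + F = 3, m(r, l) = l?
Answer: -13 - 13*√2 ≈ -31.385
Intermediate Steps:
F = 0 (F = -3 + 3 = 0)
u(y) = 2 - y (u(y) = 0 - (-2 + y) = 0 + (2 - y) = 2 - y)
p(w) = -3 + 2*w² (p(w) = (w² + w²) - 3 = 2*w² - 3 = -3 + 2*w²)
p(m(-5, -1))*(Y(2) + u(-11)) = (-3 + 2*(-1)²)*(13*√2 + (2 - 1*(-11))) = (-3 + 2*1)*(13*√2 + (2 + 11)) = (-3 + 2)*(13*√2 + 13) = -(13 + 13*√2) = -13 - 13*√2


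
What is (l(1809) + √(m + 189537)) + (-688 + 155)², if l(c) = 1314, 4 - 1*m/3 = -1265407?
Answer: 285403 + √3985770 ≈ 2.8740e+5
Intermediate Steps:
m = 3796233 (m = 12 - 3*(-1265407) = 12 + 3796221 = 3796233)
(l(1809) + √(m + 189537)) + (-688 + 155)² = (1314 + √(3796233 + 189537)) + (-688 + 155)² = (1314 + √3985770) + (-533)² = (1314 + √3985770) + 284089 = 285403 + √3985770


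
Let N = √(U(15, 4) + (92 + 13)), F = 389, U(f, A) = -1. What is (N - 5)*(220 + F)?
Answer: -3045 + 1218*√26 ≈ 3165.6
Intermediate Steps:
N = 2*√26 (N = √(-1 + (92 + 13)) = √(-1 + 105) = √104 = 2*√26 ≈ 10.198)
(N - 5)*(220 + F) = (2*√26 - 5)*(220 + 389) = (-5 + 2*√26)*609 = -3045 + 1218*√26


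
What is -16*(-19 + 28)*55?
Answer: -7920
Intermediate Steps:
-16*(-19 + 28)*55 = -16*9*55 = -144*55 = -7920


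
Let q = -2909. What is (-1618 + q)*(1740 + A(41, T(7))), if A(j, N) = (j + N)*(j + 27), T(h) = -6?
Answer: -18651240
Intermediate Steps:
A(j, N) = (27 + j)*(N + j) (A(j, N) = (N + j)*(27 + j) = (27 + j)*(N + j))
(-1618 + q)*(1740 + A(41, T(7))) = (-1618 - 2909)*(1740 + (41² + 27*(-6) + 27*41 - 6*41)) = -4527*(1740 + (1681 - 162 + 1107 - 246)) = -4527*(1740 + 2380) = -4527*4120 = -18651240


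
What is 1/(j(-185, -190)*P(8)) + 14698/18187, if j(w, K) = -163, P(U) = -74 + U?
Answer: 158139271/195655746 ≈ 0.80825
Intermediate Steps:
1/(j(-185, -190)*P(8)) + 14698/18187 = 1/((-163)*(-74 + 8)) + 14698/18187 = -1/163/(-66) + 14698*(1/18187) = -1/163*(-1/66) + 14698/18187 = 1/10758 + 14698/18187 = 158139271/195655746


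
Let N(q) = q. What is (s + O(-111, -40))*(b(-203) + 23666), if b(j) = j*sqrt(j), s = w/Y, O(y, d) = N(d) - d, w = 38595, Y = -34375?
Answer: -182677854/6875 + 1566957*I*sqrt(203)/6875 ≈ -26571.0 + 3247.4*I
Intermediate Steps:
O(y, d) = 0 (O(y, d) = d - d = 0)
s = -7719/6875 (s = 38595/(-34375) = 38595*(-1/34375) = -7719/6875 ≈ -1.1228)
b(j) = j**(3/2)
(s + O(-111, -40))*(b(-203) + 23666) = (-7719/6875 + 0)*((-203)**(3/2) + 23666) = -7719*(-203*I*sqrt(203) + 23666)/6875 = -7719*(23666 - 203*I*sqrt(203))/6875 = -182677854/6875 + 1566957*I*sqrt(203)/6875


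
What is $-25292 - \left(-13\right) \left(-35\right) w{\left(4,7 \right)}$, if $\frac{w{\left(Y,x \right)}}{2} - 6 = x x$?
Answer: $-75342$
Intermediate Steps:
$w{\left(Y,x \right)} = 12 + 2 x^{2}$ ($w{\left(Y,x \right)} = 12 + 2 x x = 12 + 2 x^{2}$)
$-25292 - \left(-13\right) \left(-35\right) w{\left(4,7 \right)} = -25292 - \left(-13\right) \left(-35\right) \left(12 + 2 \cdot 7^{2}\right) = -25292 - 455 \left(12 + 2 \cdot 49\right) = -25292 - 455 \left(12 + 98\right) = -25292 - 455 \cdot 110 = -25292 - 50050 = -75342$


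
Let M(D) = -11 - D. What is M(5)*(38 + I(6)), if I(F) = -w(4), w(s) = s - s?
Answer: -608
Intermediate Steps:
w(s) = 0
I(F) = 0 (I(F) = -1*0 = 0)
M(5)*(38 + I(6)) = (-11 - 1*5)*(38 + 0) = (-11 - 5)*38 = -16*38 = -608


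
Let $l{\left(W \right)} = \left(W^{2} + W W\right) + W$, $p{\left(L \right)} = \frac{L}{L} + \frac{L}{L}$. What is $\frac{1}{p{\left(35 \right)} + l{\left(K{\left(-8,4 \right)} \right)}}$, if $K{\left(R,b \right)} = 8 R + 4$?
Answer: $\frac{1}{7142} \approx 0.00014002$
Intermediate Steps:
$p{\left(L \right)} = 2$ ($p{\left(L \right)} = 1 + 1 = 2$)
$K{\left(R,b \right)} = 4 + 8 R$
$l{\left(W \right)} = W + 2 W^{2}$ ($l{\left(W \right)} = \left(W^{2} + W^{2}\right) + W = 2 W^{2} + W = W + 2 W^{2}$)
$\frac{1}{p{\left(35 \right)} + l{\left(K{\left(-8,4 \right)} \right)}} = \frac{1}{2 + \left(4 + 8 \left(-8\right)\right) \left(1 + 2 \left(4 + 8 \left(-8\right)\right)\right)} = \frac{1}{2 + \left(4 - 64\right) \left(1 + 2 \left(4 - 64\right)\right)} = \frac{1}{2 - 60 \left(1 + 2 \left(-60\right)\right)} = \frac{1}{2 - 60 \left(1 - 120\right)} = \frac{1}{2 - -7140} = \frac{1}{2 + 7140} = \frac{1}{7142}$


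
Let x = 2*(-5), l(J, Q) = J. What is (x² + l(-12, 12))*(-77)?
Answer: -6776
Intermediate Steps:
x = -10
(x² + l(-12, 12))*(-77) = ((-10)² - 12)*(-77) = (100 - 12)*(-77) = 88*(-77) = -6776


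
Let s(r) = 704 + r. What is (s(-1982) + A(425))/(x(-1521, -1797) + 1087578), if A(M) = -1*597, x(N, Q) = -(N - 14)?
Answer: -1875/1089113 ≈ -0.0017216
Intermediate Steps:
x(N, Q) = 14 - N (x(N, Q) = -(-14 + N) = 14 - N)
A(M) = -597
(s(-1982) + A(425))/(x(-1521, -1797) + 1087578) = ((704 - 1982) - 597)/((14 - 1*(-1521)) + 1087578) = (-1278 - 597)/((14 + 1521) + 1087578) = -1875/(1535 + 1087578) = -1875/1089113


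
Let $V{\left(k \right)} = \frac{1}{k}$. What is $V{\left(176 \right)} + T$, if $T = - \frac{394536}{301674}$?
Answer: $- \frac{11522777}{8849104} \approx -1.3021$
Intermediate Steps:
$T = - \frac{65756}{50279}$ ($T = \left(-394536\right) \frac{1}{301674} = - \frac{65756}{50279} \approx -1.3078$)
$V{\left(176 \right)} + T = \frac{1}{176} - \frac{65756}{50279} = - \frac{11522777}{8849104}$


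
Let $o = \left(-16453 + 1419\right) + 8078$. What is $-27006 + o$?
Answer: $-33962$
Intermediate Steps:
$o = -6956$ ($o = -15034 + 8078 = -6956$)
$-27006 + o = -27006 - 6956 = -33962$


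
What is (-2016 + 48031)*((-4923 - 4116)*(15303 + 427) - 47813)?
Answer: -6544772487245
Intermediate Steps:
(-2016 + 48031)*((-4923 - 4116)*(15303 + 427) - 47813) = 46015*(-9039*15730 - 47813) = 46015*(-142183470 - 47813) = 46015*(-142231283) = -6544772487245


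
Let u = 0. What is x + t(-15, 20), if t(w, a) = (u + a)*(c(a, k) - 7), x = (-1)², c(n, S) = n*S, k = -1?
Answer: -539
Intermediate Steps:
c(n, S) = S*n
x = 1
t(w, a) = a*(-7 - a) (t(w, a) = (0 + a)*(-a - 7) = a*(-7 - a))
x + t(-15, 20) = 1 + 20*(-7 - 1*20) = 1 + 20*(-7 - 20) = 1 + 20*(-27) = 1 - 540 = -539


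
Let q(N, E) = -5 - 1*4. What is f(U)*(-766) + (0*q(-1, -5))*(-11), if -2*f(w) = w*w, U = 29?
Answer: 322103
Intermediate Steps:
q(N, E) = -9 (q(N, E) = -5 - 4 = -9)
f(w) = -w²/2 (f(w) = -w*w/2 = -w²/2)
f(U)*(-766) + (0*q(-1, -5))*(-11) = -½*29²*(-766) + (0*(-9))*(-11) = -½*841*(-766) + 0*(-11) = -841/2*(-766) + 0 = 322103 + 0 = 322103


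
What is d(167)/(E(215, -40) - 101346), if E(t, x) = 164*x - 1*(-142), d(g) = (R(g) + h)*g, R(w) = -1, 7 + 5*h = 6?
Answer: 501/269410 ≈ 0.0018596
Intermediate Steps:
h = -⅕ (h = -7/5 + (⅕)*6 = -7/5 + 6/5 = -⅕ ≈ -0.20000)
d(g) = -6*g/5 (d(g) = (-1 - ⅕)*g = -6*g/5)
E(t, x) = 142 + 164*x (E(t, x) = 164*x + 142 = 142 + 164*x)
d(167)/(E(215, -40) - 101346) = (-6/5*167)/((142 + 164*(-40)) - 101346) = -1002/(5*((142 - 6560) - 101346)) = -1002/(5*(-6418 - 101346)) = -1002/5/(-107764) = -1002/5*(-1/107764) = 501/269410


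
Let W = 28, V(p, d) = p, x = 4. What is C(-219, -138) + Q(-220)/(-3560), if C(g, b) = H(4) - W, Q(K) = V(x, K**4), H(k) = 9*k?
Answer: 7119/890 ≈ 7.9989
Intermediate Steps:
Q(K) = 4
C(g, b) = 8 (C(g, b) = 9*4 - 1*28 = 36 - 28 = 8)
C(-219, -138) + Q(-220)/(-3560) = 8 + 4/(-3560) = 8 + 4*(-1/3560) = 8 - 1/890 = 7119/890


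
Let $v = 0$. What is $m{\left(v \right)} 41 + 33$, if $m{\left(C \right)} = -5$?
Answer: $-172$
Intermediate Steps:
$m{\left(v \right)} 41 + 33 = \left(-5\right) 41 + 33 = -205 + 33 = -172$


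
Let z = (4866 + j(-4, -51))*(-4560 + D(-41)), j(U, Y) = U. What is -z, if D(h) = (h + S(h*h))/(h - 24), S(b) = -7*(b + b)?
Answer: 20407310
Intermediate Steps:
S(b) = -14*b
D(h) = (h - 14*h²)/(-24 + h) (D(h) = (h - 14*h*h)/(h - 24) = (h - 14*h²)/(-24 + h))
z = -20407310 (z = (4866 - 4)*(-4560 - 41*(1 - 14*(-41))/(-24 - 41)) = 4862*(-4560 - 41*(1 + 574)/(-65)) = 4862*(-4560 - 41*(-1/65)*575) = 4862*(-4560 + 4715/13) = 4862*(-54565/13) = -20407310)
-z = -1*(-20407310) = 20407310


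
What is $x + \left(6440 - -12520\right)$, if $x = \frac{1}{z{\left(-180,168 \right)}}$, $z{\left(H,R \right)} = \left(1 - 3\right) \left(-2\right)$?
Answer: $\frac{75841}{4} \approx 18960.0$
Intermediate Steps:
$z{\left(H,R \right)} = 4$ ($z{\left(H,R \right)} = \left(-2\right) \left(-2\right) = 4$)
$x = \frac{1}{4} \approx 0.25$
$x + \left(6440 - -12520\right) = \frac{1}{4} + \left(6440 - -12520\right) = \frac{1}{4} + \left(6440 + 12520\right) = \frac{1}{4} + 18960 = \frac{75841}{4}$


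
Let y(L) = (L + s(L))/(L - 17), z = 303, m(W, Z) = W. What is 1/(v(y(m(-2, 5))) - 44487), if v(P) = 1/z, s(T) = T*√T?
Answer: -303/13479560 ≈ -2.2478e-5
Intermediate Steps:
s(T) = T^(3/2)
y(L) = (L + L^(3/2))/(-17 + L) (y(L) = (L + L^(3/2))/(L - 17) = (L + L^(3/2))/(-17 + L))
v(P) = 1/303
1/(v(y(m(-2, 5))) - 44487) = 1/(1/303 - 44487) = 1/(-13479560/303) = -303/13479560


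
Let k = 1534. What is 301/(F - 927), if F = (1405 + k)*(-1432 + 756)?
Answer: -301/1987691 ≈ -0.00015143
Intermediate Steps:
F = -1986764 (F = (1405 + 1534)*(-1432 + 756) = 2939*(-676) = -1986764)
301/(F - 927) = 301/(-1986764 - 927) = 301/(-1987691) = -1/1987691*301 = -301/1987691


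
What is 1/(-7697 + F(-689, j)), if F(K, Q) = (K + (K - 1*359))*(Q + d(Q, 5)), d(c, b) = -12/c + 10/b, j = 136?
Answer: -34/8406491 ≈ -4.0445e-6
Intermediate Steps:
F(K, Q) = (-359 + 2*K)*(2 + Q - 12/Q) (F(K, Q) = (K + (K - 1*359))*(Q + (-12/Q + 10/5)) = (K + (K - 359))*(Q + (-12/Q + 10*(⅕))) = (K + (-359 + K))*(Q + (-12/Q + 2)) = (-359 + 2*K)*(Q + (2 - 12/Q)) = (-359 + 2*K)*(2 + Q - 12/Q))
1/(-7697 + F(-689, j)) = 1/(-7697 + (4308 - 718*136 + 136²*(-359 + 2*(-689)) + 4*(-689)*(-6 + 136))/136) = 1/(-7697 + (4308 - 97648 + 18496*(-359 - 1378) + 4*(-689)*130)/136) = 1/(-7697 + (4308 - 97648 + 18496*(-1737) - 358280)/136) = 1/(-7697 + (4308 - 97648 - 32127552 - 358280)/136) = 1/(-7697 + (1/136)*(-32579172)) = 1/(-7697 - 8144793/34) = 1/(-8406491/34) = -34/8406491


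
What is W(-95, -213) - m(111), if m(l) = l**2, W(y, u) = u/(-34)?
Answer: -418701/34 ≈ -12315.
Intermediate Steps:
W(y, u) = -u/34 (W(y, u) = u*(-1/34) = -u/34)
W(-95, -213) - m(111) = -1/34*(-213) - 1*111**2 = 213/34 - 1*12321 = 213/34 - 12321 = -418701/34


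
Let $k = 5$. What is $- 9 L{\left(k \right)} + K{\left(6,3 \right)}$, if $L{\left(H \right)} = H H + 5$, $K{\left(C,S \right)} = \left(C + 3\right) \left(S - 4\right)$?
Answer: $-279$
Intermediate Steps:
$K{\left(C,S \right)} = \left(-4 + S\right) \left(3 + C\right)$ ($K{\left(C,S \right)} = \left(3 + C\right) \left(-4 + S\right) = \left(-4 + S\right) \left(3 + C\right)$)
$L{\left(H \right)} = 5 + H^{2}$ ($L{\left(H \right)} = H^{2} + 5 = 5 + H^{2}$)
$- 9 L{\left(k \right)} + K{\left(6,3 \right)} = - 9 \left(5 + 5^{2}\right) + \left(-12 - 24 + 3 \cdot 3 + 6 \cdot 3\right) = - 9 \left(5 + 25\right) + \left(-12 - 24 + 9 + 18\right) = \left(-9\right) 30 - 9 = -270 - 9 = -279$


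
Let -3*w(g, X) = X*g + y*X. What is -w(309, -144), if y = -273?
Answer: -1728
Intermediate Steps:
w(g, X) = 91*X - X*g/3 (w(g, X) = -(X*g - 273*X)/3 = -(-273*X + X*g)/3 = 91*X - X*g/3)
-w(309, -144) = -(-144)*(273 - 1*309)/3 = -(-144)*(273 - 309)/3 = -(-144)*(-36)/3 = -1*1728 = -1728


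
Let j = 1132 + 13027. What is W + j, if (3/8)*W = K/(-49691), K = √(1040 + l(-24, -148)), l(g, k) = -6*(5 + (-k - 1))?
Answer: 14159 - 64*√2/149073 ≈ 14159.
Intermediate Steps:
l(g, k) = -24 + 6*k (l(g, k) = -6*(5 + (-1 - k)) = -6*(4 - k) = -24 + 6*k)
K = 8*√2 (K = √(1040 + (-24 + 6*(-148))) = √(1040 + (-24 - 888)) = √(1040 - 912) = √128 = 8*√2 ≈ 11.314)
W = -64*√2/149073 (W = 8*((8*√2)/(-49691))/3 = 8*((8*√2)*(-1/49691))/3 = 8*(-8*√2/49691)/3 = -64*√2/149073 ≈ -0.00060715)
j = 14159
W + j = -64*√2/149073 + 14159 = 14159 - 64*√2/149073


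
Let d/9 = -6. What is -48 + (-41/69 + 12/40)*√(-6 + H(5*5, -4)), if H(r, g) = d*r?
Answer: -48 - 203*I*√339/345 ≈ -48.0 - 10.834*I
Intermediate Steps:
d = -54 (d = 9*(-6) = -54)
H(r, g) = -54*r
-48 + (-41/69 + 12/40)*√(-6 + H(5*5, -4)) = -48 + (-41/69 + 12/40)*√(-6 - 270*5) = -48 + (-41*1/69 + 12*(1/40))*√(-6 - 54*25) = -48 + (-41/69 + 3/10)*√(-6 - 1350) = -48 - 203*I*√339/345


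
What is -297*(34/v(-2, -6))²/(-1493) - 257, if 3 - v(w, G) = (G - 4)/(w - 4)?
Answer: -762307/5972 ≈ -127.65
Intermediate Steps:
v(w, G) = 3 - (-4 + G)/(-4 + w) (v(w, G) = 3 - (G - 4)/(w - 4) = 3 - (-4 + G)/(-4 + w))
-297*(34/v(-2, -6))²/(-1493) - 257 = -297*(34/(((-8 - 1*(-6) + 3*(-2))/(-4 - 2))))²/(-1493) - 257 = -297*(34/(((-8 + 6 - 6)/(-6))))²*(-1)/1493 - 257 = -297*(34/((-⅙*(-8))))²*(-1)/1493 - 257 = -297*(34/(4/3))²*(-1)/1493 - 257 = -297*(34*(¾))²*(-1)/1493 - 257 = -297*(51/2)²*(-1)/1493 - 257 = -772497*(-1)/(4*1493) - 257 = -297*(-2601/5972) - 257 = 772497/5972 - 257 = -762307/5972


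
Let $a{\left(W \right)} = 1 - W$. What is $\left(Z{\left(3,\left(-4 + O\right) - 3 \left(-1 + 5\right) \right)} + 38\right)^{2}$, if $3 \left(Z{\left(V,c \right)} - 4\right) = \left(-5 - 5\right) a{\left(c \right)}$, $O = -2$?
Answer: $\frac{4096}{9} \approx 455.11$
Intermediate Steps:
$Z{\left(V,c \right)} = \frac{2}{3} + \frac{10 c}{3}$ ($Z{\left(V,c \right)} = 4 + \frac{\left(-5 - 5\right) \left(1 - c\right)}{3} = 4 + \frac{\left(-10\right) \left(1 - c\right)}{3} = 4 + \frac{-10 + 10 c}{3} = 4 + \left(- \frac{10}{3} + \frac{10 c}{3}\right) = \frac{2}{3} + \frac{10 c}{3}$)
$\left(Z{\left(3,\left(-4 + O\right) - 3 \left(-1 + 5\right) \right)} + 38\right)^{2} = \left(\left(\frac{2}{3} + \frac{10 \left(\left(-4 - 2\right) - 3 \left(-1 + 5\right)\right)}{3}\right) + 38\right)^{2} = \left(\left(\frac{2}{3} + \frac{10 \left(-6 - 12\right)}{3}\right) + 38\right)^{2} = \left(\left(\frac{2}{3} + \frac{10}{3} \left(-18\right)\right) + 38\right)^{2} = \left(\left(\frac{2}{3} - 60\right) + 38\right)^{2} = \left(- \frac{178}{3} + 38\right)^{2} = \left(- \frac{64}{3}\right)^{2} = \frac{4096}{9}$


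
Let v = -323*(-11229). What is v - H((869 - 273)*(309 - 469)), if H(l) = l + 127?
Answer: 3722200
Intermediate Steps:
H(l) = 127 + l
v = 3626967
v - H((869 - 273)*(309 - 469)) = 3626967 - (127 + (869 - 273)*(309 - 469)) = 3626967 - (127 + 596*(-160)) = 3626967 - (127 - 95360) = 3626967 - 1*(-95233) = 3626967 + 95233 = 3722200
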